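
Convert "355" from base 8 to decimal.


Input: "355" in base 8
Positional expansion:
  Digit '3' (value 3) x 8^2 = 192
  Digit '5' (value 5) x 8^1 = 40
  Digit '5' (value 5) x 8^0 = 5
Sum = 237

237


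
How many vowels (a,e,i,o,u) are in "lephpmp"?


Input: lephpmp
Checking each character:
  'l' at position 0: consonant
  'e' at position 1: vowel (running total: 1)
  'p' at position 2: consonant
  'h' at position 3: consonant
  'p' at position 4: consonant
  'm' at position 5: consonant
  'p' at position 6: consonant
Total vowels: 1

1


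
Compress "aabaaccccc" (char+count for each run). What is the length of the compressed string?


Input: aabaaccccc
Runs:
  'a' x 2 => "a2"
  'b' x 1 => "b1"
  'a' x 2 => "a2"
  'c' x 5 => "c5"
Compressed: "a2b1a2c5"
Compressed length: 8

8


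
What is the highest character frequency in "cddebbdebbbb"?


Input: cddebbdebbbb
Character counts:
  'b': 6
  'c': 1
  'd': 3
  'e': 2
Maximum frequency: 6

6


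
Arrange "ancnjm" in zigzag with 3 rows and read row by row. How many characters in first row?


Zigzag "ancnjm" into 3 rows:
Placing characters:
  'a' => row 0
  'n' => row 1
  'c' => row 2
  'n' => row 1
  'j' => row 0
  'm' => row 1
Rows:
  Row 0: "aj"
  Row 1: "nnm"
  Row 2: "c"
First row length: 2

2


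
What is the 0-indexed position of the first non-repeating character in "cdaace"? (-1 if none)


Input: cdaace
Character frequencies:
  'a': 2
  'c': 2
  'd': 1
  'e': 1
Scanning left to right for freq == 1:
  Position 0 ('c'): freq=2, skip
  Position 1 ('d'): unique! => answer = 1

1


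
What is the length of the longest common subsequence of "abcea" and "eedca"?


LCS of "abcea" and "eedca"
DP table:
           e    e    d    c    a
      0    0    0    0    0    0
  a   0    0    0    0    0    1
  b   0    0    0    0    0    1
  c   0    0    0    0    1    1
  e   0    1    1    1    1    1
  a   0    1    1    1    1    2
LCS length = dp[5][5] = 2

2


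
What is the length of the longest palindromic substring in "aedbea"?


Input: "aedbea"
Checking substrings for palindromes:
  No multi-char palindromic substrings found
Longest palindromic substring: "a" with length 1

1


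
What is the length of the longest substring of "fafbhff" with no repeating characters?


Input: "fafbhff"
Sliding window (track last position of each char):
  Position 0 ('f'): window [0,0] length 1 -- new best
  Position 1 ('a'): window [0,1] length 2 -- new best
  Position 2 ('f'): repeat (last at 0), move window start to 1
  Position 2 ('f'): window [1,2] length 2
  Position 3 ('b'): window [1,3] length 3 -- new best
  Position 4 ('h'): window [1,4] length 4 -- new best
  Position 5 ('f'): repeat (last at 2), move window start to 3
  Position 5 ('f'): window [3,5] length 3
  Position 6 ('f'): repeat (last at 5), move window start to 6
  Position 6 ('f'): window [6,6] length 1
Longest substring with no repeats: "afbh" with length 4

4


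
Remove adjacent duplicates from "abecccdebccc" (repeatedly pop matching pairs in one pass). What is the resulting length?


Input: abecccdebccc
Stack-based adjacent duplicate removal:
  Read 'a': push. Stack: a
  Read 'b': push. Stack: ab
  Read 'e': push. Stack: abe
  Read 'c': push. Stack: abec
  Read 'c': matches stack top 'c' => pop. Stack: abe
  Read 'c': push. Stack: abec
  Read 'd': push. Stack: abecd
  Read 'e': push. Stack: abecde
  Read 'b': push. Stack: abecdeb
  Read 'c': push. Stack: abecdebc
  Read 'c': matches stack top 'c' => pop. Stack: abecdeb
  Read 'c': push. Stack: abecdebc
Final stack: "abecdebc" (length 8)

8


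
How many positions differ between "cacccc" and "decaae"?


Comparing "cacccc" and "decaae" position by position:
  Position 0: 'c' vs 'd' => DIFFER
  Position 1: 'a' vs 'e' => DIFFER
  Position 2: 'c' vs 'c' => same
  Position 3: 'c' vs 'a' => DIFFER
  Position 4: 'c' vs 'a' => DIFFER
  Position 5: 'c' vs 'e' => DIFFER
Positions that differ: 5

5


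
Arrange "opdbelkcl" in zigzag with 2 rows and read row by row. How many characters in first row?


Zigzag "opdbelkcl" into 2 rows:
Placing characters:
  'o' => row 0
  'p' => row 1
  'd' => row 0
  'b' => row 1
  'e' => row 0
  'l' => row 1
  'k' => row 0
  'c' => row 1
  'l' => row 0
Rows:
  Row 0: "odekl"
  Row 1: "pblc"
First row length: 5

5


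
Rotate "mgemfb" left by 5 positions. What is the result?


Input: "mgemfb", rotate left by 5
First 5 characters: "mgemf"
Remaining characters: "b"
Concatenate remaining + first: "b" + "mgemf" = "bmgemf"

bmgemf


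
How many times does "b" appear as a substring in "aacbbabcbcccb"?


Searching for "b" in "aacbbabcbcccb"
Scanning each position:
  Position 0: "a" => no
  Position 1: "a" => no
  Position 2: "c" => no
  Position 3: "b" => MATCH
  Position 4: "b" => MATCH
  Position 5: "a" => no
  Position 6: "b" => MATCH
  Position 7: "c" => no
  Position 8: "b" => MATCH
  Position 9: "c" => no
  Position 10: "c" => no
  Position 11: "c" => no
  Position 12: "b" => MATCH
Total occurrences: 5

5


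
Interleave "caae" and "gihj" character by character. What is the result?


Interleaving "caae" and "gihj":
  Position 0: 'c' from first, 'g' from second => "cg"
  Position 1: 'a' from first, 'i' from second => "ai"
  Position 2: 'a' from first, 'h' from second => "ah"
  Position 3: 'e' from first, 'j' from second => "ej"
Result: cgaiahej

cgaiahej


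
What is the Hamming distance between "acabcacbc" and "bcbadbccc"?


Comparing "acabcacbc" and "bcbadbccc" position by position:
  Position 0: 'a' vs 'b' => differ
  Position 1: 'c' vs 'c' => same
  Position 2: 'a' vs 'b' => differ
  Position 3: 'b' vs 'a' => differ
  Position 4: 'c' vs 'd' => differ
  Position 5: 'a' vs 'b' => differ
  Position 6: 'c' vs 'c' => same
  Position 7: 'b' vs 'c' => differ
  Position 8: 'c' vs 'c' => same
Total differences (Hamming distance): 6

6


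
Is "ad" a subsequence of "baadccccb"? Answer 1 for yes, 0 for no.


Check if "ad" is a subsequence of "baadccccb"
Greedy scan:
  Position 0 ('b'): no match needed
  Position 1 ('a'): matches sub[0] = 'a'
  Position 2 ('a'): no match needed
  Position 3 ('d'): matches sub[1] = 'd'
  Position 4 ('c'): no match needed
  Position 5 ('c'): no match needed
  Position 6 ('c'): no match needed
  Position 7 ('c'): no match needed
  Position 8 ('b'): no match needed
All 2 characters matched => is a subsequence

1


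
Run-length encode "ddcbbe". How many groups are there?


Input: ddcbbe
Scanning for consecutive runs:
  Group 1: 'd' x 2 (positions 0-1)
  Group 2: 'c' x 1 (positions 2-2)
  Group 3: 'b' x 2 (positions 3-4)
  Group 4: 'e' x 1 (positions 5-5)
Total groups: 4

4


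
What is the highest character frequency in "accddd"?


Input: accddd
Character counts:
  'a': 1
  'c': 2
  'd': 3
Maximum frequency: 3

3


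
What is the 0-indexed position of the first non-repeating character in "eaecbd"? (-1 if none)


Input: eaecbd
Character frequencies:
  'a': 1
  'b': 1
  'c': 1
  'd': 1
  'e': 2
Scanning left to right for freq == 1:
  Position 0 ('e'): freq=2, skip
  Position 1 ('a'): unique! => answer = 1

1


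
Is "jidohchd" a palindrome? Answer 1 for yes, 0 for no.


Input: jidohchd
Reversed: dhchodij
  Compare pos 0 ('j') with pos 7 ('d'): MISMATCH
  Compare pos 1 ('i') with pos 6 ('h'): MISMATCH
  Compare pos 2 ('d') with pos 5 ('c'): MISMATCH
  Compare pos 3 ('o') with pos 4 ('h'): MISMATCH
Result: not a palindrome

0


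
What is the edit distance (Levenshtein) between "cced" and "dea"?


Computing edit distance: "cced" -> "dea"
DP table:
           d    e    a
      0    1    2    3
  c   1    1    2    3
  c   2    2    2    3
  e   3    3    2    3
  d   4    3    3    3
Edit distance = dp[4][3] = 3

3


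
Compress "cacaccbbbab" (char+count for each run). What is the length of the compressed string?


Input: cacaccbbbab
Runs:
  'c' x 1 => "c1"
  'a' x 1 => "a1"
  'c' x 1 => "c1"
  'a' x 1 => "a1"
  'c' x 2 => "c2"
  'b' x 3 => "b3"
  'a' x 1 => "a1"
  'b' x 1 => "b1"
Compressed: "c1a1c1a1c2b3a1b1"
Compressed length: 16

16


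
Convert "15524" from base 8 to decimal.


Input: "15524" in base 8
Positional expansion:
  Digit '1' (value 1) x 8^4 = 4096
  Digit '5' (value 5) x 8^3 = 2560
  Digit '5' (value 5) x 8^2 = 320
  Digit '2' (value 2) x 8^1 = 16
  Digit '4' (value 4) x 8^0 = 4
Sum = 6996

6996


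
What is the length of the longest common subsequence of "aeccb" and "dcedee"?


LCS of "aeccb" and "dcedee"
DP table:
           d    c    e    d    e    e
      0    0    0    0    0    0    0
  a   0    0    0    0    0    0    0
  e   0    0    0    1    1    1    1
  c   0    0    1    1    1    1    1
  c   0    0    1    1    1    1    1
  b   0    0    1    1    1    1    1
LCS length = dp[5][6] = 1

1


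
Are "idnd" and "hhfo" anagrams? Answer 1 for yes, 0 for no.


Strings: "idnd", "hhfo"
Sorted first:  ddin
Sorted second: fhho
Differ at position 0: 'd' vs 'f' => not anagrams

0


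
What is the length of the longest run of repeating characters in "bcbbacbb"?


Input: "bcbbacbb"
Scanning for longest run:
  Position 1 ('c'): new char, reset run to 1
  Position 2 ('b'): new char, reset run to 1
  Position 3 ('b'): continues run of 'b', length=2
  Position 4 ('a'): new char, reset run to 1
  Position 5 ('c'): new char, reset run to 1
  Position 6 ('b'): new char, reset run to 1
  Position 7 ('b'): continues run of 'b', length=2
Longest run: 'b' with length 2

2


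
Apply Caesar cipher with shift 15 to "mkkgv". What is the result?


Caesar cipher: shift "mkkgv" by 15
  'm' (pos 12) + 15 = pos 1 = 'b'
  'k' (pos 10) + 15 = pos 25 = 'z'
  'k' (pos 10) + 15 = pos 25 = 'z'
  'g' (pos 6) + 15 = pos 21 = 'v'
  'v' (pos 21) + 15 = pos 10 = 'k'
Result: bzzvk

bzzvk


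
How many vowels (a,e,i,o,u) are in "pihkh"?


Input: pihkh
Checking each character:
  'p' at position 0: consonant
  'i' at position 1: vowel (running total: 1)
  'h' at position 2: consonant
  'k' at position 3: consonant
  'h' at position 4: consonant
Total vowels: 1

1


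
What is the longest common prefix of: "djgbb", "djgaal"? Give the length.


Words: djgbb, djgaal
  Position 0: all 'd' => match
  Position 1: all 'j' => match
  Position 2: all 'g' => match
  Position 3: ('b', 'a') => mismatch, stop
LCP = "djg" (length 3)

3


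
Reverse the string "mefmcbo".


Input: mefmcbo
Reading characters right to left:
  Position 6: 'o'
  Position 5: 'b'
  Position 4: 'c'
  Position 3: 'm'
  Position 2: 'f'
  Position 1: 'e'
  Position 0: 'm'
Reversed: obcmfem

obcmfem


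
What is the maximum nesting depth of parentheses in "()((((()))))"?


Input: "()((((()))))"
Tracking depth:
  Position 0 '(': depth becomes 1
  Position 1 ')': depth becomes 0
  Position 2 '(': depth becomes 1
  Position 3 '(': depth becomes 2
  Position 4 '(': depth becomes 3
  Position 5 '(': depth becomes 4
  Position 6 '(': depth becomes 5
  Position 7 ')': depth becomes 4
  Position 8 ')': depth becomes 3
  Position 9 ')': depth becomes 2
  Position 10 ')': depth becomes 1
  Position 11 ')': depth becomes 0
Maximum depth reached: 5

5


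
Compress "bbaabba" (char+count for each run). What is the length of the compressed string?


Input: bbaabba
Runs:
  'b' x 2 => "b2"
  'a' x 2 => "a2"
  'b' x 2 => "b2"
  'a' x 1 => "a1"
Compressed: "b2a2b2a1"
Compressed length: 8

8


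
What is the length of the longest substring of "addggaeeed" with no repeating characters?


Input: "addggaeeed"
Sliding window (track last position of each char):
  Position 0 ('a'): window [0,0] length 1 -- new best
  Position 1 ('d'): window [0,1] length 2 -- new best
  Position 2 ('d'): repeat (last at 1), move window start to 2
  Position 2 ('d'): window [2,2] length 1
  Position 3 ('g'): window [2,3] length 2
  Position 4 ('g'): repeat (last at 3), move window start to 4
  Position 4 ('g'): window [4,4] length 1
  Position 5 ('a'): window [4,5] length 2
  Position 6 ('e'): window [4,6] length 3 -- new best
  Position 7 ('e'): repeat (last at 6), move window start to 7
  Position 7 ('e'): window [7,7] length 1
  Position 8 ('e'): repeat (last at 7), move window start to 8
  Position 8 ('e'): window [8,8] length 1
  Position 9 ('d'): window [8,9] length 2
Longest substring with no repeats: "gae" with length 3

3


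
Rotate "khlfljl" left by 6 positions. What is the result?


Input: "khlfljl", rotate left by 6
First 6 characters: "khlflj"
Remaining characters: "l"
Concatenate remaining + first: "l" + "khlflj" = "lkhlflj"

lkhlflj


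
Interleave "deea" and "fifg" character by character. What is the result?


Interleaving "deea" and "fifg":
  Position 0: 'd' from first, 'f' from second => "df"
  Position 1: 'e' from first, 'i' from second => "ei"
  Position 2: 'e' from first, 'f' from second => "ef"
  Position 3: 'a' from first, 'g' from second => "ag"
Result: dfeiefag

dfeiefag


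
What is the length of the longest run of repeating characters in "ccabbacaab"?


Input: "ccabbacaab"
Scanning for longest run:
  Position 1 ('c'): continues run of 'c', length=2
  Position 2 ('a'): new char, reset run to 1
  Position 3 ('b'): new char, reset run to 1
  Position 4 ('b'): continues run of 'b', length=2
  Position 5 ('a'): new char, reset run to 1
  Position 6 ('c'): new char, reset run to 1
  Position 7 ('a'): new char, reset run to 1
  Position 8 ('a'): continues run of 'a', length=2
  Position 9 ('b'): new char, reset run to 1
Longest run: 'c' with length 2

2


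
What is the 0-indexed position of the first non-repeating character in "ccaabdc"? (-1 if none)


Input: ccaabdc
Character frequencies:
  'a': 2
  'b': 1
  'c': 3
  'd': 1
Scanning left to right for freq == 1:
  Position 0 ('c'): freq=3, skip
  Position 1 ('c'): freq=3, skip
  Position 2 ('a'): freq=2, skip
  Position 3 ('a'): freq=2, skip
  Position 4 ('b'): unique! => answer = 4

4


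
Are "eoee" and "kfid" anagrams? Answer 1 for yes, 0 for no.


Strings: "eoee", "kfid"
Sorted first:  eeeo
Sorted second: dfik
Differ at position 0: 'e' vs 'd' => not anagrams

0


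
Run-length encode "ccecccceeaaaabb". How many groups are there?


Input: ccecccceeaaaabb
Scanning for consecutive runs:
  Group 1: 'c' x 2 (positions 0-1)
  Group 2: 'e' x 1 (positions 2-2)
  Group 3: 'c' x 4 (positions 3-6)
  Group 4: 'e' x 2 (positions 7-8)
  Group 5: 'a' x 4 (positions 9-12)
  Group 6: 'b' x 2 (positions 13-14)
Total groups: 6

6


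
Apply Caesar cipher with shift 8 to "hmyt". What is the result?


Caesar cipher: shift "hmyt" by 8
  'h' (pos 7) + 8 = pos 15 = 'p'
  'm' (pos 12) + 8 = pos 20 = 'u'
  'y' (pos 24) + 8 = pos 6 = 'g'
  't' (pos 19) + 8 = pos 1 = 'b'
Result: pugb

pugb


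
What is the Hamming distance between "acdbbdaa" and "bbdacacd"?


Comparing "acdbbdaa" and "bbdacacd" position by position:
  Position 0: 'a' vs 'b' => differ
  Position 1: 'c' vs 'b' => differ
  Position 2: 'd' vs 'd' => same
  Position 3: 'b' vs 'a' => differ
  Position 4: 'b' vs 'c' => differ
  Position 5: 'd' vs 'a' => differ
  Position 6: 'a' vs 'c' => differ
  Position 7: 'a' vs 'd' => differ
Total differences (Hamming distance): 7

7


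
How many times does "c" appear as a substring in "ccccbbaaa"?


Searching for "c" in "ccccbbaaa"
Scanning each position:
  Position 0: "c" => MATCH
  Position 1: "c" => MATCH
  Position 2: "c" => MATCH
  Position 3: "c" => MATCH
  Position 4: "b" => no
  Position 5: "b" => no
  Position 6: "a" => no
  Position 7: "a" => no
  Position 8: "a" => no
Total occurrences: 4

4


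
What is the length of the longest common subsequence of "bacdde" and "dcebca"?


LCS of "bacdde" and "dcebca"
DP table:
           d    c    e    b    c    a
      0    0    0    0    0    0    0
  b   0    0    0    0    1    1    1
  a   0    0    0    0    1    1    2
  c   0    0    1    1    1    2    2
  d   0    1    1    1    1    2    2
  d   0    1    1    1    1    2    2
  e   0    1    1    2    2    2    2
LCS length = dp[6][6] = 2

2


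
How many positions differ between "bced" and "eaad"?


Comparing "bced" and "eaad" position by position:
  Position 0: 'b' vs 'e' => DIFFER
  Position 1: 'c' vs 'a' => DIFFER
  Position 2: 'e' vs 'a' => DIFFER
  Position 3: 'd' vs 'd' => same
Positions that differ: 3

3


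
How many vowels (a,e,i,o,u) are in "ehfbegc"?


Input: ehfbegc
Checking each character:
  'e' at position 0: vowel (running total: 1)
  'h' at position 1: consonant
  'f' at position 2: consonant
  'b' at position 3: consonant
  'e' at position 4: vowel (running total: 2)
  'g' at position 5: consonant
  'c' at position 6: consonant
Total vowels: 2

2


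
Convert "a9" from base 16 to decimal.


Input: "a9" in base 16
Positional expansion:
  Digit 'a' (value 10) x 16^1 = 160
  Digit '9' (value 9) x 16^0 = 9
Sum = 169

169


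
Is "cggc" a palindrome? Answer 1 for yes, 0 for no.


Input: cggc
Reversed: cggc
  Compare pos 0 ('c') with pos 3 ('c'): match
  Compare pos 1 ('g') with pos 2 ('g'): match
Result: palindrome

1


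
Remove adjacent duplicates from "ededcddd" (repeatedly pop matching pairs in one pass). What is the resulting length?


Input: ededcddd
Stack-based adjacent duplicate removal:
  Read 'e': push. Stack: e
  Read 'd': push. Stack: ed
  Read 'e': push. Stack: ede
  Read 'd': push. Stack: eded
  Read 'c': push. Stack: ededc
  Read 'd': push. Stack: ededcd
  Read 'd': matches stack top 'd' => pop. Stack: ededc
  Read 'd': push. Stack: ededcd
Final stack: "ededcd" (length 6)

6


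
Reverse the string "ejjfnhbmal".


Input: ejjfnhbmal
Reading characters right to left:
  Position 9: 'l'
  Position 8: 'a'
  Position 7: 'm'
  Position 6: 'b'
  Position 5: 'h'
  Position 4: 'n'
  Position 3: 'f'
  Position 2: 'j'
  Position 1: 'j'
  Position 0: 'e'
Reversed: lambhnfjje

lambhnfjje


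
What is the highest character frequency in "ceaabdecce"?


Input: ceaabdecce
Character counts:
  'a': 2
  'b': 1
  'c': 3
  'd': 1
  'e': 3
Maximum frequency: 3

3


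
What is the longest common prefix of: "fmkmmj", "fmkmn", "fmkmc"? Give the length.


Words: fmkmmj, fmkmn, fmkmc
  Position 0: all 'f' => match
  Position 1: all 'm' => match
  Position 2: all 'k' => match
  Position 3: all 'm' => match
  Position 4: ('m', 'n', 'c') => mismatch, stop
LCP = "fmkm" (length 4)

4


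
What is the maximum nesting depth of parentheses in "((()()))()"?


Input: "((()()))()"
Tracking depth:
  Position 0 '(': depth becomes 1
  Position 1 '(': depth becomes 2
  Position 2 '(': depth becomes 3
  Position 3 ')': depth becomes 2
  Position 4 '(': depth becomes 3
  Position 5 ')': depth becomes 2
  Position 6 ')': depth becomes 1
  Position 7 ')': depth becomes 0
  Position 8 '(': depth becomes 1
  Position 9 ')': depth becomes 0
Maximum depth reached: 3

3


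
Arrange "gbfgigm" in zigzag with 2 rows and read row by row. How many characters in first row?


Zigzag "gbfgigm" into 2 rows:
Placing characters:
  'g' => row 0
  'b' => row 1
  'f' => row 0
  'g' => row 1
  'i' => row 0
  'g' => row 1
  'm' => row 0
Rows:
  Row 0: "gfim"
  Row 1: "bgg"
First row length: 4

4


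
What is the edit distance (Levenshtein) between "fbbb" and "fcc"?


Computing edit distance: "fbbb" -> "fcc"
DP table:
           f    c    c
      0    1    2    3
  f   1    0    1    2
  b   2    1    1    2
  b   3    2    2    2
  b   4    3    3    3
Edit distance = dp[4][3] = 3

3


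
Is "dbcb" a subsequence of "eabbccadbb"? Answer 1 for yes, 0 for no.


Check if "dbcb" is a subsequence of "eabbccadbb"
Greedy scan:
  Position 0 ('e'): no match needed
  Position 1 ('a'): no match needed
  Position 2 ('b'): no match needed
  Position 3 ('b'): no match needed
  Position 4 ('c'): no match needed
  Position 5 ('c'): no match needed
  Position 6 ('a'): no match needed
  Position 7 ('d'): matches sub[0] = 'd'
  Position 8 ('b'): matches sub[1] = 'b'
  Position 9 ('b'): no match needed
Only matched 2/4 characters => not a subsequence

0


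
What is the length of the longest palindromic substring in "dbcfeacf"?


Input: "dbcfeacf"
Checking substrings for palindromes:
  No multi-char palindromic substrings found
Longest palindromic substring: "d" with length 1

1


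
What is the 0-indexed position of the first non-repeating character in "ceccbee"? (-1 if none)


Input: ceccbee
Character frequencies:
  'b': 1
  'c': 3
  'e': 3
Scanning left to right for freq == 1:
  Position 0 ('c'): freq=3, skip
  Position 1 ('e'): freq=3, skip
  Position 2 ('c'): freq=3, skip
  Position 3 ('c'): freq=3, skip
  Position 4 ('b'): unique! => answer = 4

4


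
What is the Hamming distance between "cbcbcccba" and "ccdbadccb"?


Comparing "cbcbcccba" and "ccdbadccb" position by position:
  Position 0: 'c' vs 'c' => same
  Position 1: 'b' vs 'c' => differ
  Position 2: 'c' vs 'd' => differ
  Position 3: 'b' vs 'b' => same
  Position 4: 'c' vs 'a' => differ
  Position 5: 'c' vs 'd' => differ
  Position 6: 'c' vs 'c' => same
  Position 7: 'b' vs 'c' => differ
  Position 8: 'a' vs 'b' => differ
Total differences (Hamming distance): 6

6


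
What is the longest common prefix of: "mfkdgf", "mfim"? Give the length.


Words: mfkdgf, mfim
  Position 0: all 'm' => match
  Position 1: all 'f' => match
  Position 2: ('k', 'i') => mismatch, stop
LCP = "mf" (length 2)

2


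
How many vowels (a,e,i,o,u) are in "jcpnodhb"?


Input: jcpnodhb
Checking each character:
  'j' at position 0: consonant
  'c' at position 1: consonant
  'p' at position 2: consonant
  'n' at position 3: consonant
  'o' at position 4: vowel (running total: 1)
  'd' at position 5: consonant
  'h' at position 6: consonant
  'b' at position 7: consonant
Total vowels: 1

1


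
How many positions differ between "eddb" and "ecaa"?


Comparing "eddb" and "ecaa" position by position:
  Position 0: 'e' vs 'e' => same
  Position 1: 'd' vs 'c' => DIFFER
  Position 2: 'd' vs 'a' => DIFFER
  Position 3: 'b' vs 'a' => DIFFER
Positions that differ: 3

3


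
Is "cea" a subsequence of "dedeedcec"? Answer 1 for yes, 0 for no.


Check if "cea" is a subsequence of "dedeedcec"
Greedy scan:
  Position 0 ('d'): no match needed
  Position 1 ('e'): no match needed
  Position 2 ('d'): no match needed
  Position 3 ('e'): no match needed
  Position 4 ('e'): no match needed
  Position 5 ('d'): no match needed
  Position 6 ('c'): matches sub[0] = 'c'
  Position 7 ('e'): matches sub[1] = 'e'
  Position 8 ('c'): no match needed
Only matched 2/3 characters => not a subsequence

0


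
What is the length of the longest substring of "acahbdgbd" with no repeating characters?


Input: "acahbdgbd"
Sliding window (track last position of each char):
  Position 0 ('a'): window [0,0] length 1 -- new best
  Position 1 ('c'): window [0,1] length 2 -- new best
  Position 2 ('a'): repeat (last at 0), move window start to 1
  Position 2 ('a'): window [1,2] length 2
  Position 3 ('h'): window [1,3] length 3 -- new best
  Position 4 ('b'): window [1,4] length 4 -- new best
  Position 5 ('d'): window [1,5] length 5 -- new best
  Position 6 ('g'): window [1,6] length 6 -- new best
  Position 7 ('b'): repeat (last at 4), move window start to 5
  Position 7 ('b'): window [5,7] length 3
  Position 8 ('d'): repeat (last at 5), move window start to 6
  Position 8 ('d'): window [6,8] length 3
Longest substring with no repeats: "cahbdg" with length 6

6


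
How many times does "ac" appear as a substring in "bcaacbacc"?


Searching for "ac" in "bcaacbacc"
Scanning each position:
  Position 0: "bc" => no
  Position 1: "ca" => no
  Position 2: "aa" => no
  Position 3: "ac" => MATCH
  Position 4: "cb" => no
  Position 5: "ba" => no
  Position 6: "ac" => MATCH
  Position 7: "cc" => no
Total occurrences: 2

2


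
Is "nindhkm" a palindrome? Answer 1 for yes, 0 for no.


Input: nindhkm
Reversed: mkhdnin
  Compare pos 0 ('n') with pos 6 ('m'): MISMATCH
  Compare pos 1 ('i') with pos 5 ('k'): MISMATCH
  Compare pos 2 ('n') with pos 4 ('h'): MISMATCH
Result: not a palindrome

0


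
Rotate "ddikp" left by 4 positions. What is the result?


Input: "ddikp", rotate left by 4
First 4 characters: "ddik"
Remaining characters: "p"
Concatenate remaining + first: "p" + "ddik" = "pddik"

pddik


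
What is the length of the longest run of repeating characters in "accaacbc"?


Input: "accaacbc"
Scanning for longest run:
  Position 1 ('c'): new char, reset run to 1
  Position 2 ('c'): continues run of 'c', length=2
  Position 3 ('a'): new char, reset run to 1
  Position 4 ('a'): continues run of 'a', length=2
  Position 5 ('c'): new char, reset run to 1
  Position 6 ('b'): new char, reset run to 1
  Position 7 ('c'): new char, reset run to 1
Longest run: 'c' with length 2

2


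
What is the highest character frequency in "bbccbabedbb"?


Input: bbccbabedbb
Character counts:
  'a': 1
  'b': 6
  'c': 2
  'd': 1
  'e': 1
Maximum frequency: 6

6


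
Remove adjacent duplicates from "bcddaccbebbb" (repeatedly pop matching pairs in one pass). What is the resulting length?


Input: bcddaccbebbb
Stack-based adjacent duplicate removal:
  Read 'b': push. Stack: b
  Read 'c': push. Stack: bc
  Read 'd': push. Stack: bcd
  Read 'd': matches stack top 'd' => pop. Stack: bc
  Read 'a': push. Stack: bca
  Read 'c': push. Stack: bcac
  Read 'c': matches stack top 'c' => pop. Stack: bca
  Read 'b': push. Stack: bcab
  Read 'e': push. Stack: bcabe
  Read 'b': push. Stack: bcabeb
  Read 'b': matches stack top 'b' => pop. Stack: bcabe
  Read 'b': push. Stack: bcabeb
Final stack: "bcabeb" (length 6)

6


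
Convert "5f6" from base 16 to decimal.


Input: "5f6" in base 16
Positional expansion:
  Digit '5' (value 5) x 16^2 = 1280
  Digit 'f' (value 15) x 16^1 = 240
  Digit '6' (value 6) x 16^0 = 6
Sum = 1526

1526


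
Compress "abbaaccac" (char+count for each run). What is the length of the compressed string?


Input: abbaaccac
Runs:
  'a' x 1 => "a1"
  'b' x 2 => "b2"
  'a' x 2 => "a2"
  'c' x 2 => "c2"
  'a' x 1 => "a1"
  'c' x 1 => "c1"
Compressed: "a1b2a2c2a1c1"
Compressed length: 12

12


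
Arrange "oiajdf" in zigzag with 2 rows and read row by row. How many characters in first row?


Zigzag "oiajdf" into 2 rows:
Placing characters:
  'o' => row 0
  'i' => row 1
  'a' => row 0
  'j' => row 1
  'd' => row 0
  'f' => row 1
Rows:
  Row 0: "oad"
  Row 1: "ijf"
First row length: 3

3


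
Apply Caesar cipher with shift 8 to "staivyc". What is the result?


Caesar cipher: shift "staivyc" by 8
  's' (pos 18) + 8 = pos 0 = 'a'
  't' (pos 19) + 8 = pos 1 = 'b'
  'a' (pos 0) + 8 = pos 8 = 'i'
  'i' (pos 8) + 8 = pos 16 = 'q'
  'v' (pos 21) + 8 = pos 3 = 'd'
  'y' (pos 24) + 8 = pos 6 = 'g'
  'c' (pos 2) + 8 = pos 10 = 'k'
Result: abiqdgk

abiqdgk


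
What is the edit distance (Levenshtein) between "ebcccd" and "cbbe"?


Computing edit distance: "ebcccd" -> "cbbe"
DP table:
           c    b    b    e
      0    1    2    3    4
  e   1    1    2    3    3
  b   2    2    1    2    3
  c   3    2    2    2    3
  c   4    3    3    3    3
  c   5    4    4    4    4
  d   6    5    5    5    5
Edit distance = dp[6][4] = 5

5


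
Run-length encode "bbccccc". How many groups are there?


Input: bbccccc
Scanning for consecutive runs:
  Group 1: 'b' x 2 (positions 0-1)
  Group 2: 'c' x 5 (positions 2-6)
Total groups: 2

2


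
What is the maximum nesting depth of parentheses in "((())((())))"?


Input: "((())((())))"
Tracking depth:
  Position 0 '(': depth becomes 1
  Position 1 '(': depth becomes 2
  Position 2 '(': depth becomes 3
  Position 3 ')': depth becomes 2
  Position 4 ')': depth becomes 1
  Position 5 '(': depth becomes 2
  Position 6 '(': depth becomes 3
  Position 7 '(': depth becomes 4
  Position 8 ')': depth becomes 3
  Position 9 ')': depth becomes 2
  Position 10 ')': depth becomes 1
  Position 11 ')': depth becomes 0
Maximum depth reached: 4

4


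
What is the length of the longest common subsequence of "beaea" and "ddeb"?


LCS of "beaea" and "ddeb"
DP table:
           d    d    e    b
      0    0    0    0    0
  b   0    0    0    0    1
  e   0    0    0    1    1
  a   0    0    0    1    1
  e   0    0    0    1    1
  a   0    0    0    1    1
LCS length = dp[5][4] = 1

1


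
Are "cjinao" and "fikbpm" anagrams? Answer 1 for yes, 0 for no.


Strings: "cjinao", "fikbpm"
Sorted first:  acijno
Sorted second: bfikmp
Differ at position 0: 'a' vs 'b' => not anagrams

0


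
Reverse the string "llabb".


Input: llabb
Reading characters right to left:
  Position 4: 'b'
  Position 3: 'b'
  Position 2: 'a'
  Position 1: 'l'
  Position 0: 'l'
Reversed: bball

bball


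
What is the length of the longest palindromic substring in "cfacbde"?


Input: "cfacbde"
Checking substrings for palindromes:
  No multi-char palindromic substrings found
Longest palindromic substring: "c" with length 1

1


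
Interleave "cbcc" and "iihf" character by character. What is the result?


Interleaving "cbcc" and "iihf":
  Position 0: 'c' from first, 'i' from second => "ci"
  Position 1: 'b' from first, 'i' from second => "bi"
  Position 2: 'c' from first, 'h' from second => "ch"
  Position 3: 'c' from first, 'f' from second => "cf"
Result: cibichcf

cibichcf


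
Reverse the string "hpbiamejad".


Input: hpbiamejad
Reading characters right to left:
  Position 9: 'd'
  Position 8: 'a'
  Position 7: 'j'
  Position 6: 'e'
  Position 5: 'm'
  Position 4: 'a'
  Position 3: 'i'
  Position 2: 'b'
  Position 1: 'p'
  Position 0: 'h'
Reversed: dajemaibph

dajemaibph


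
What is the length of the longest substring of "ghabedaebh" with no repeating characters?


Input: "ghabedaebh"
Sliding window (track last position of each char):
  Position 0 ('g'): window [0,0] length 1 -- new best
  Position 1 ('h'): window [0,1] length 2 -- new best
  Position 2 ('a'): window [0,2] length 3 -- new best
  Position 3 ('b'): window [0,3] length 4 -- new best
  Position 4 ('e'): window [0,4] length 5 -- new best
  Position 5 ('d'): window [0,5] length 6 -- new best
  Position 6 ('a'): repeat (last at 2), move window start to 3
  Position 6 ('a'): window [3,6] length 4
  Position 7 ('e'): repeat (last at 4), move window start to 5
  Position 7 ('e'): window [5,7] length 3
  Position 8 ('b'): window [5,8] length 4
  Position 9 ('h'): window [5,9] length 5
Longest substring with no repeats: "ghabed" with length 6

6


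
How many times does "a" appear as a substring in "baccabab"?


Searching for "a" in "baccabab"
Scanning each position:
  Position 0: "b" => no
  Position 1: "a" => MATCH
  Position 2: "c" => no
  Position 3: "c" => no
  Position 4: "a" => MATCH
  Position 5: "b" => no
  Position 6: "a" => MATCH
  Position 7: "b" => no
Total occurrences: 3

3


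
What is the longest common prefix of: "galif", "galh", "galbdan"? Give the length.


Words: galif, galh, galbdan
  Position 0: all 'g' => match
  Position 1: all 'a' => match
  Position 2: all 'l' => match
  Position 3: ('i', 'h', 'b') => mismatch, stop
LCP = "gal" (length 3)

3


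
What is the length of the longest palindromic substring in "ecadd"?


Input: "ecadd"
Checking substrings for palindromes:
  [3:5] "dd" (len 2) => palindrome
Longest palindromic substring: "dd" with length 2

2


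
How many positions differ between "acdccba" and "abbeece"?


Comparing "acdccba" and "abbeece" position by position:
  Position 0: 'a' vs 'a' => same
  Position 1: 'c' vs 'b' => DIFFER
  Position 2: 'd' vs 'b' => DIFFER
  Position 3: 'c' vs 'e' => DIFFER
  Position 4: 'c' vs 'e' => DIFFER
  Position 5: 'b' vs 'c' => DIFFER
  Position 6: 'a' vs 'e' => DIFFER
Positions that differ: 6

6


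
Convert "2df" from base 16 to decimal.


Input: "2df" in base 16
Positional expansion:
  Digit '2' (value 2) x 16^2 = 512
  Digit 'd' (value 13) x 16^1 = 208
  Digit 'f' (value 15) x 16^0 = 15
Sum = 735

735


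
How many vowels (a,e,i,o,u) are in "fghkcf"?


Input: fghkcf
Checking each character:
  'f' at position 0: consonant
  'g' at position 1: consonant
  'h' at position 2: consonant
  'k' at position 3: consonant
  'c' at position 4: consonant
  'f' at position 5: consonant
Total vowels: 0

0


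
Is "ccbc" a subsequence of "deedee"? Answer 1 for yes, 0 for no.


Check if "ccbc" is a subsequence of "deedee"
Greedy scan:
  Position 0 ('d'): no match needed
  Position 1 ('e'): no match needed
  Position 2 ('e'): no match needed
  Position 3 ('d'): no match needed
  Position 4 ('e'): no match needed
  Position 5 ('e'): no match needed
Only matched 0/4 characters => not a subsequence

0


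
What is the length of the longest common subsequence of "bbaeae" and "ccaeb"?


LCS of "bbaeae" and "ccaeb"
DP table:
           c    c    a    e    b
      0    0    0    0    0    0
  b   0    0    0    0    0    1
  b   0    0    0    0    0    1
  a   0    0    0    1    1    1
  e   0    0    0    1    2    2
  a   0    0    0    1    2    2
  e   0    0    0    1    2    2
LCS length = dp[6][5] = 2

2


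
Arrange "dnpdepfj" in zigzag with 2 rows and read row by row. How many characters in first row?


Zigzag "dnpdepfj" into 2 rows:
Placing characters:
  'd' => row 0
  'n' => row 1
  'p' => row 0
  'd' => row 1
  'e' => row 0
  'p' => row 1
  'f' => row 0
  'j' => row 1
Rows:
  Row 0: "dpef"
  Row 1: "ndpj"
First row length: 4

4


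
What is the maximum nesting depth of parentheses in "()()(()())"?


Input: "()()(()())"
Tracking depth:
  Position 0 '(': depth becomes 1
  Position 1 ')': depth becomes 0
  Position 2 '(': depth becomes 1
  Position 3 ')': depth becomes 0
  Position 4 '(': depth becomes 1
  Position 5 '(': depth becomes 2
  Position 6 ')': depth becomes 1
  Position 7 '(': depth becomes 2
  Position 8 ')': depth becomes 1
  Position 9 ')': depth becomes 0
Maximum depth reached: 2

2


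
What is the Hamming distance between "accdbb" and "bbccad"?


Comparing "accdbb" and "bbccad" position by position:
  Position 0: 'a' vs 'b' => differ
  Position 1: 'c' vs 'b' => differ
  Position 2: 'c' vs 'c' => same
  Position 3: 'd' vs 'c' => differ
  Position 4: 'b' vs 'a' => differ
  Position 5: 'b' vs 'd' => differ
Total differences (Hamming distance): 5

5


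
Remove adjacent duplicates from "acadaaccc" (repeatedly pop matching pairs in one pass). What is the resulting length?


Input: acadaaccc
Stack-based adjacent duplicate removal:
  Read 'a': push. Stack: a
  Read 'c': push. Stack: ac
  Read 'a': push. Stack: aca
  Read 'd': push. Stack: acad
  Read 'a': push. Stack: acada
  Read 'a': matches stack top 'a' => pop. Stack: acad
  Read 'c': push. Stack: acadc
  Read 'c': matches stack top 'c' => pop. Stack: acad
  Read 'c': push. Stack: acadc
Final stack: "acadc" (length 5)

5


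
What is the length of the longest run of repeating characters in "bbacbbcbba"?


Input: "bbacbbcbba"
Scanning for longest run:
  Position 1 ('b'): continues run of 'b', length=2
  Position 2 ('a'): new char, reset run to 1
  Position 3 ('c'): new char, reset run to 1
  Position 4 ('b'): new char, reset run to 1
  Position 5 ('b'): continues run of 'b', length=2
  Position 6 ('c'): new char, reset run to 1
  Position 7 ('b'): new char, reset run to 1
  Position 8 ('b'): continues run of 'b', length=2
  Position 9 ('a'): new char, reset run to 1
Longest run: 'b' with length 2

2


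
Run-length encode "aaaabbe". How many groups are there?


Input: aaaabbe
Scanning for consecutive runs:
  Group 1: 'a' x 4 (positions 0-3)
  Group 2: 'b' x 2 (positions 4-5)
  Group 3: 'e' x 1 (positions 6-6)
Total groups: 3

3


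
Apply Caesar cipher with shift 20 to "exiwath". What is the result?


Caesar cipher: shift "exiwath" by 20
  'e' (pos 4) + 20 = pos 24 = 'y'
  'x' (pos 23) + 20 = pos 17 = 'r'
  'i' (pos 8) + 20 = pos 2 = 'c'
  'w' (pos 22) + 20 = pos 16 = 'q'
  'a' (pos 0) + 20 = pos 20 = 'u'
  't' (pos 19) + 20 = pos 13 = 'n'
  'h' (pos 7) + 20 = pos 1 = 'b'
Result: yrcqunb

yrcqunb


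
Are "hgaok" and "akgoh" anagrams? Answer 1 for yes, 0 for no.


Strings: "hgaok", "akgoh"
Sorted first:  aghko
Sorted second: aghko
Sorted forms match => anagrams

1


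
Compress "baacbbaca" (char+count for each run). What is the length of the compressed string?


Input: baacbbaca
Runs:
  'b' x 1 => "b1"
  'a' x 2 => "a2"
  'c' x 1 => "c1"
  'b' x 2 => "b2"
  'a' x 1 => "a1"
  'c' x 1 => "c1"
  'a' x 1 => "a1"
Compressed: "b1a2c1b2a1c1a1"
Compressed length: 14

14


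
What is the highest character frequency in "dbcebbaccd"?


Input: dbcebbaccd
Character counts:
  'a': 1
  'b': 3
  'c': 3
  'd': 2
  'e': 1
Maximum frequency: 3

3


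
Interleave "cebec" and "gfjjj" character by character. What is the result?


Interleaving "cebec" and "gfjjj":
  Position 0: 'c' from first, 'g' from second => "cg"
  Position 1: 'e' from first, 'f' from second => "ef"
  Position 2: 'b' from first, 'j' from second => "bj"
  Position 3: 'e' from first, 'j' from second => "ej"
  Position 4: 'c' from first, 'j' from second => "cj"
Result: cgefbjejcj

cgefbjejcj


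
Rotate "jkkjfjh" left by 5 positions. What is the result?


Input: "jkkjfjh", rotate left by 5
First 5 characters: "jkkjf"
Remaining characters: "jh"
Concatenate remaining + first: "jh" + "jkkjf" = "jhjkkjf"

jhjkkjf


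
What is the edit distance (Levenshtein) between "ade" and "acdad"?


Computing edit distance: "ade" -> "acdad"
DP table:
           a    c    d    a    d
      0    1    2    3    4    5
  a   1    0    1    2    3    4
  d   2    1    1    1    2    3
  e   3    2    2    2    2    3
Edit distance = dp[3][5] = 3

3


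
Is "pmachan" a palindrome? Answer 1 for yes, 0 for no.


Input: pmachan
Reversed: nahcamp
  Compare pos 0 ('p') with pos 6 ('n'): MISMATCH
  Compare pos 1 ('m') with pos 5 ('a'): MISMATCH
  Compare pos 2 ('a') with pos 4 ('h'): MISMATCH
Result: not a palindrome

0


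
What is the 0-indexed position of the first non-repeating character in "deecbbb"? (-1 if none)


Input: deecbbb
Character frequencies:
  'b': 3
  'c': 1
  'd': 1
  'e': 2
Scanning left to right for freq == 1:
  Position 0 ('d'): unique! => answer = 0

0


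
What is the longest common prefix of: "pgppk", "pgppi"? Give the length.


Words: pgppk, pgppi
  Position 0: all 'p' => match
  Position 1: all 'g' => match
  Position 2: all 'p' => match
  Position 3: all 'p' => match
  Position 4: ('k', 'i') => mismatch, stop
LCP = "pgpp" (length 4)

4


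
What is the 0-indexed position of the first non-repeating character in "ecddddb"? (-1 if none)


Input: ecddddb
Character frequencies:
  'b': 1
  'c': 1
  'd': 4
  'e': 1
Scanning left to right for freq == 1:
  Position 0 ('e'): unique! => answer = 0

0


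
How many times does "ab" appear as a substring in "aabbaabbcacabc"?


Searching for "ab" in "aabbaabbcacabc"
Scanning each position:
  Position 0: "aa" => no
  Position 1: "ab" => MATCH
  Position 2: "bb" => no
  Position 3: "ba" => no
  Position 4: "aa" => no
  Position 5: "ab" => MATCH
  Position 6: "bb" => no
  Position 7: "bc" => no
  Position 8: "ca" => no
  Position 9: "ac" => no
  Position 10: "ca" => no
  Position 11: "ab" => MATCH
  Position 12: "bc" => no
Total occurrences: 3

3


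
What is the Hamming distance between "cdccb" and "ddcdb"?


Comparing "cdccb" and "ddcdb" position by position:
  Position 0: 'c' vs 'd' => differ
  Position 1: 'd' vs 'd' => same
  Position 2: 'c' vs 'c' => same
  Position 3: 'c' vs 'd' => differ
  Position 4: 'b' vs 'b' => same
Total differences (Hamming distance): 2

2


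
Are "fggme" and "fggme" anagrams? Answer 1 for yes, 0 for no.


Strings: "fggme", "fggme"
Sorted first:  efggm
Sorted second: efggm
Sorted forms match => anagrams

1


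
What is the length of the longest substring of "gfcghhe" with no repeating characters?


Input: "gfcghhe"
Sliding window (track last position of each char):
  Position 0 ('g'): window [0,0] length 1 -- new best
  Position 1 ('f'): window [0,1] length 2 -- new best
  Position 2 ('c'): window [0,2] length 3 -- new best
  Position 3 ('g'): repeat (last at 0), move window start to 1
  Position 3 ('g'): window [1,3] length 3
  Position 4 ('h'): window [1,4] length 4 -- new best
  Position 5 ('h'): repeat (last at 4), move window start to 5
  Position 5 ('h'): window [5,5] length 1
  Position 6 ('e'): window [5,6] length 2
Longest substring with no repeats: "fcgh" with length 4

4
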